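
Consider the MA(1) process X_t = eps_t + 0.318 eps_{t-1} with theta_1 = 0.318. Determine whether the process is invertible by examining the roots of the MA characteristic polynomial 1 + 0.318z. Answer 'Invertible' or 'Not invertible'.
\text{Invertible}

The MA(q) characteristic polynomial is P(z) = 1 + 0.318z.
Invertibility requires all roots to lie outside the unit circle, i.e. |z| > 1 for every root.
This is linear in z: 1 + (0.318) z = 0  =>  z = -1/(0.318) = -3.144654,  |z| = 3.144654.
Moduli of all roots: 3.1447.
All moduli strictly greater than 1? Yes.
Verdict: Invertible.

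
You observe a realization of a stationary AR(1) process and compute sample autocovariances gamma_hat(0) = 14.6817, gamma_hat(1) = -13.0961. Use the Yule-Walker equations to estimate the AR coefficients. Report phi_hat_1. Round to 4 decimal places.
\hat\phi_{1} = -0.8920

The Yule-Walker equations for an AR(p) process read, in matrix form,
  Gamma_p phi = r_p,   with   (Gamma_p)_{ij} = gamma(|i - j|),
                       (r_p)_i = gamma(i),   i,j = 1..p.
Substitute the sample gammas (Toeplitz matrix and right-hand side of size 1):
  Gamma_p = [[14.6817]]
  r_p     = [-13.0961]
With p = 1 this is the single equation gamma(0) phi_1 = gamma(1):
  phi_hat_1 = gamma(1) / gamma(0) = -13.0961 / 14.6817 = -0.8920.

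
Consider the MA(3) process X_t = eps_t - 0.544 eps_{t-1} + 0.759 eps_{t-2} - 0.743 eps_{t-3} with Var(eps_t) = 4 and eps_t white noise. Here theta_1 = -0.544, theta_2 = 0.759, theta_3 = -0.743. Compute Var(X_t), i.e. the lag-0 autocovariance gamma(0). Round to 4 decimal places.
\gamma(0) = 9.6963

For an MA(q) process X_t = eps_t + sum_i theta_i eps_{t-i} with
Var(eps_t) = sigma^2, the variance is
  gamma(0) = sigma^2 * (1 + sum_i theta_i^2).
  sum_i theta_i^2 = (-0.544)^2 + (0.759)^2 + (-0.743)^2 = 0.295936 + 0.576081 + 0.552049 = 1.424066.
  gamma(0) = 4 * (1 + 1.424066) = 4 * 2.424066 = 9.696264, which rounds to 9.6963.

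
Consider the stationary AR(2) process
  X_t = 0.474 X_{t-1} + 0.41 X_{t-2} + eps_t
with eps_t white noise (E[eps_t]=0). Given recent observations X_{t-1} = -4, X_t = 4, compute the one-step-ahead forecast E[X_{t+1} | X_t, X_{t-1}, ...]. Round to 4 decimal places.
E[X_{t+1} \mid \mathcal F_t] = 0.2560

For an AR(p) model X_t = c + sum_i phi_i X_{t-i} + eps_t, the
one-step-ahead conditional mean is
  E[X_{t+1} | X_t, ...] = c + sum_i phi_i X_{t+1-i}.
Substitute known values:
  E[X_{t+1} | ...] = (0.474) * (4) + (0.41) * (-4)
                   = 0.2560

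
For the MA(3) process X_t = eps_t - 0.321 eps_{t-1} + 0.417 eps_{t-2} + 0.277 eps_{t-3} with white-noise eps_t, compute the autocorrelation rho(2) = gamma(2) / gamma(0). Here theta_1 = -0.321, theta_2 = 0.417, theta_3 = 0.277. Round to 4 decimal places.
\rho(2) = 0.2424

For an MA(q) process with theta_0 = 1, the autocovariance is
  gamma(k) = sigma^2 * sum_{i=0..q-k} theta_i * theta_{i+k},
and rho(k) = gamma(k) / gamma(0). Sigma^2 cancels.
  numerator   = (1)*(0.417) + (-0.321)*(0.277) = 0.328083.
  denominator = (1)^2 + (-0.321)^2 + (0.417)^2 + (0.277)^2 = 1.353659.
  rho(2) = 0.328083 / 1.353659 = 0.2424.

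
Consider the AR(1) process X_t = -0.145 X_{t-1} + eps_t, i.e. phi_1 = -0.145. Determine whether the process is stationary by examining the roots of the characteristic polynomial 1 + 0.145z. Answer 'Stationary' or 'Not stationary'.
\text{Stationary}

The AR(p) characteristic polynomial is P(z) = 1 + 0.145z.
Stationarity requires all roots to lie outside the unit circle, i.e. |z| > 1 for every root.
This is linear in z: 1 + (0.145) z = 0  =>  z = -1/(0.145) = -6.896552,  |z| = 6.896552.
Moduli of all roots: 6.8966.
All moduli strictly greater than 1? Yes.
Verdict: Stationary.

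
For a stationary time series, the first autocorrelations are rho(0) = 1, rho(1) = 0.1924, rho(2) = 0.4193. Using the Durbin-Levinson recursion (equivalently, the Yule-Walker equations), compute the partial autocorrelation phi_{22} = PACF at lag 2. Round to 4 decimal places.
\phi_{22} = 0.3970

The PACF at lag k is phi_{kk}, the last component of the solution
to the Yule-Walker system G_k phi = r_k where
  (G_k)_{ij} = rho(|i - j|), (r_k)_i = rho(i), i,j = 1..k.
Equivalently, Durbin-Levinson gives phi_{kk} iteratively:
  phi_{11} = rho(1)
  phi_{kk} = [rho(k) - sum_{j=1..k-1} phi_{k-1,j} rho(k-j)]
            / [1 - sum_{j=1..k-1} phi_{k-1,j} rho(j)],
  phi_{k,j} = phi_{k-1,j} - phi_{kk} phi_{k-1,k-j},  j = 1..k-1.
Step k = 1:
  phi_11 = rho(1) = 0.1924.
Step k = 2:
  phi_22 = [rho(2) - phi_11 rho(1)] / [1 - phi_11 rho(1)] = [0.4193 - (0.1924)(0.1924)] / [1 - (0.1924)(0.1924)]
         = 0.38228224 / 0.96298224 = 0.397.
Therefore phi_{22} = 0.3970.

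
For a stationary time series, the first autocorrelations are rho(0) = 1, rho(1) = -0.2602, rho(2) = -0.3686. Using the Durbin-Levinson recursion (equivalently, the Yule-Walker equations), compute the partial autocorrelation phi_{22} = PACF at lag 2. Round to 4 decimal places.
\phi_{22} = -0.4680

The PACF at lag k is phi_{kk}, the last component of the solution
to the Yule-Walker system G_k phi = r_k where
  (G_k)_{ij} = rho(|i - j|), (r_k)_i = rho(i), i,j = 1..k.
Equivalently, Durbin-Levinson gives phi_{kk} iteratively:
  phi_{11} = rho(1)
  phi_{kk} = [rho(k) - sum_{j=1..k-1} phi_{k-1,j} rho(k-j)]
            / [1 - sum_{j=1..k-1} phi_{k-1,j} rho(j)],
  phi_{k,j} = phi_{k-1,j} - phi_{kk} phi_{k-1,k-j},  j = 1..k-1.
Step k = 1:
  phi_11 = rho(1) = -0.2602.
Step k = 2:
  phi_22 = [rho(2) - phi_11 rho(1)] / [1 - phi_11 rho(1)] = [-0.3686 - (-0.2602)(-0.2602)] / [1 - (-0.2602)(-0.2602)]
         = -0.43630404 / 0.93229596 = -0.468.
Therefore phi_{22} = -0.4680.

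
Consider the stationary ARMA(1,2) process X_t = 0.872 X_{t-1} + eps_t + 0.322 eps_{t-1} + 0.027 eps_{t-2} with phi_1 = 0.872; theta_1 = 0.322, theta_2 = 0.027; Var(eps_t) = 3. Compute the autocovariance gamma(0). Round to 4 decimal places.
\gamma(0) = 21.5621

Multiply the model equation by X_{t-k} and take expectations. With theta_0 = psi_0 = 1 and psi_j the MA(infinity) weights, this gives
  gamma(k) - sum_i phi_i gamma(k-i) = c_k,
  c_k = sigma^2 * sum_{j=k..q} theta_j psi_{j-k}   (c_k = 0 for k > q),
using gamma(-m) = gamma(m).
psi-weights needed (psi_j = theta_j + sum_i phi_i psi_{j-i}):
  psi_1 = theta_1 + phi_1 = 0.322 + (0.872) = 1.194
  psi_2 = theta_2 + phi_1 psi_1 = 0.027 + (0.872)(1.194) = 1.068168
Right-hand sides:
  c_0 = sigma^2 (1 + theta_1 psi_1 + theta_2 psi_2) = 3 * (1 + (0.322)(1.194) + (0.027)(1.068168)) = 3 * 1.413309 = 4.239926
  c_1 = sigma^2 (theta_1 + theta_2 psi_1) = 3 * (0.322 + (0.027)(1.194)) = 1.062714
  c_2 = sigma^2 theta_2 = 3 * (0.027) = 0.081
Equations for k = 0 and k = 1 (AR order 1):
  gamma(0) = phi_1 gamma(1) + c_0
  gamma(1) = phi_1 gamma(0) + c_1
Substituting the second into the first: gamma(0) (1 - phi_1^2) = c_0 + phi_1 c_1, so
  gamma(0) = (c_0 + phi_1 c_1) / (1 - phi_1^2) = (4.239926 + (0.872)(1.062714)) / (1 - (0.872)^2) = 5.166612 / 0.239616 = 21.56205.
Therefore gamma(0) = 21.5621 (to 4 decimal places).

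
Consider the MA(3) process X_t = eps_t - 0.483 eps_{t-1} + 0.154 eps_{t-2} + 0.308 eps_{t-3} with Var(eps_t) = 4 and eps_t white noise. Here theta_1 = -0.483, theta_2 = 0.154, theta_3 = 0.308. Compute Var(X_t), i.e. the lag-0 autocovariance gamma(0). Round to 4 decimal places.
\gamma(0) = 5.4075

For an MA(q) process X_t = eps_t + sum_i theta_i eps_{t-i} with
Var(eps_t) = sigma^2, the variance is
  gamma(0) = sigma^2 * (1 + sum_i theta_i^2).
  sum_i theta_i^2 = (-0.483)^2 + (0.154)^2 + (0.308)^2 = 0.233289 + 0.023716 + 0.094864 = 0.351869.
  gamma(0) = 4 * (1 + 0.351869) = 4 * 1.351869 = 5.407476, which rounds to 5.4075.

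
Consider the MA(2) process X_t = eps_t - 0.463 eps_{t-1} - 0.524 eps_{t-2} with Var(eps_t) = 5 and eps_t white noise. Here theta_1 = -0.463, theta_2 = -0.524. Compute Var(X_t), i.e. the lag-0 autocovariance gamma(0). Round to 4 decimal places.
\gamma(0) = 7.4447

For an MA(q) process X_t = eps_t + sum_i theta_i eps_{t-i} with
Var(eps_t) = sigma^2, the variance is
  gamma(0) = sigma^2 * (1 + sum_i theta_i^2).
  sum_i theta_i^2 = (-0.463)^2 + (-0.524)^2 = 0.214369 + 0.274576 = 0.488945.
  gamma(0) = 5 * (1 + 0.488945) = 5 * 1.488945 = 7.444725, which rounds to 7.4447.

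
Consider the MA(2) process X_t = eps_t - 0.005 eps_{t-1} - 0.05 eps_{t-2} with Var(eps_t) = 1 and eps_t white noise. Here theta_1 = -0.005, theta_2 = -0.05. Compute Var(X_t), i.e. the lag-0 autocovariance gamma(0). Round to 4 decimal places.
\gamma(0) = 1.0025

For an MA(q) process X_t = eps_t + sum_i theta_i eps_{t-i} with
Var(eps_t) = sigma^2, the variance is
  gamma(0) = sigma^2 * (1 + sum_i theta_i^2).
  sum_i theta_i^2 = (-0.005)^2 + (-0.05)^2 = 0.000025 + 0.0025 = 0.002525.
  gamma(0) = 1 * (1 + 0.002525) = 1 * 1.002525 = 1.002525, which rounds to 1.0025.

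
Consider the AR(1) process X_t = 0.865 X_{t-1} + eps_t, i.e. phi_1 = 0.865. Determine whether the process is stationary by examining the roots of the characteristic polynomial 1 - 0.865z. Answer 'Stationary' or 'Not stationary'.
\text{Stationary}

The AR(p) characteristic polynomial is P(z) = 1 - 0.865z.
Stationarity requires all roots to lie outside the unit circle, i.e. |z| > 1 for every root.
This is linear in z: 1 + (-0.865) z = 0  =>  z = -1/(-0.865) = 1.156069,  |z| = 1.156069.
Moduli of all roots: 1.1561.
All moduli strictly greater than 1? Yes.
Verdict: Stationary.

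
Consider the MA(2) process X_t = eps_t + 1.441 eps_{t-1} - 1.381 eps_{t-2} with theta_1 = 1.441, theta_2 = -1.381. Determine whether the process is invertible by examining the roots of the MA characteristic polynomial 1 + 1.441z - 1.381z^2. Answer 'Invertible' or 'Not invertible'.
\text{Not invertible}

The MA(q) characteristic polynomial is P(z) = 1 + 1.441z - 1.381z^2.
Invertibility requires all roots to lie outside the unit circle, i.e. |z| > 1 for every root.
Set 1 + (1.441) z + (-1.381) z^2 = 0, i.e. a z^2 + b z + c = 0 with a = -1.381, b = 1.441, c = 1.
Discriminant D = b^2 - 4ac = (1.441)^2 - 4*(-1.381)*1 = 2.076481 - (-5.524) = 7.600481.
D >= 0, so the roots are real: z = (-b +/- sqrt(D)) / (2a) = (-1.441 +/- 2.756897) / (-2.762).
  z_1 = (-1.441 + 2.756897) / (-2.762) = -0.4764,   |z_1| = 0.4764.
  z_2 = (-1.441 - 2.756897) / (-2.762) = 1.5199,   |z_2| = 1.5199.
Moduli of all roots: 0.4764, 1.5199.
All moduli strictly greater than 1? No.
Verdict: Not invertible.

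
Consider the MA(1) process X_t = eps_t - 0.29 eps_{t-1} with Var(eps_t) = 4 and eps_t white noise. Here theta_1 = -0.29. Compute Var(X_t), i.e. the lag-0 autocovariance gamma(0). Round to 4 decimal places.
\gamma(0) = 4.3364

For an MA(q) process X_t = eps_t + sum_i theta_i eps_{t-i} with
Var(eps_t) = sigma^2, the variance is
  gamma(0) = sigma^2 * (1 + sum_i theta_i^2).
  sum_i theta_i^2 = (-0.29)^2 = 0.0841.
  gamma(0) = 4 * (1 + 0.0841) = 4 * 1.0841 = 4.3364.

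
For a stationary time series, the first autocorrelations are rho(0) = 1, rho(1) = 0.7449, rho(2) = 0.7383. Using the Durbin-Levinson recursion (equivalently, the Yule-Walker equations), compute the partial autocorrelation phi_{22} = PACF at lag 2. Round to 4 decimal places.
\phi_{22} = 0.4121

The PACF at lag k is phi_{kk}, the last component of the solution
to the Yule-Walker system G_k phi = r_k where
  (G_k)_{ij} = rho(|i - j|), (r_k)_i = rho(i), i,j = 1..k.
Equivalently, Durbin-Levinson gives phi_{kk} iteratively:
  phi_{11} = rho(1)
  phi_{kk} = [rho(k) - sum_{j=1..k-1} phi_{k-1,j} rho(k-j)]
            / [1 - sum_{j=1..k-1} phi_{k-1,j} rho(j)],
  phi_{k,j} = phi_{k-1,j} - phi_{kk} phi_{k-1,k-j},  j = 1..k-1.
Step k = 1:
  phi_11 = rho(1) = 0.7449.
Step k = 2:
  phi_22 = [rho(2) - phi_11 rho(1)] / [1 - phi_11 rho(1)] = [0.7383 - (0.7449)(0.7449)] / [1 - (0.7449)(0.7449)]
         = 0.18342399 / 0.44512399 = 0.4121.
Therefore phi_{22} = 0.4121.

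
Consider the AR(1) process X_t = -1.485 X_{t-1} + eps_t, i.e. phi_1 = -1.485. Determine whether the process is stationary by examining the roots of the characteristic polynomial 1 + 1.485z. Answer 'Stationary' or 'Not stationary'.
\text{Not stationary}

The AR(p) characteristic polynomial is P(z) = 1 + 1.485z.
Stationarity requires all roots to lie outside the unit circle, i.e. |z| > 1 for every root.
This is linear in z: 1 + (1.485) z = 0  =>  z = -1/(1.485) = -0.673401,  |z| = 0.673401.
Moduli of all roots: 0.6734.
All moduli strictly greater than 1? No.
Verdict: Not stationary.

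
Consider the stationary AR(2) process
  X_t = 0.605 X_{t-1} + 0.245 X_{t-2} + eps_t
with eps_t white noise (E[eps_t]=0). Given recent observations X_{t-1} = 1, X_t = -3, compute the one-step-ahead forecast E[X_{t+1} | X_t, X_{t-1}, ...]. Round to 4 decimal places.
E[X_{t+1} \mid \mathcal F_t] = -1.5700

For an AR(p) model X_t = c + sum_i phi_i X_{t-i} + eps_t, the
one-step-ahead conditional mean is
  E[X_{t+1} | X_t, ...] = c + sum_i phi_i X_{t+1-i}.
Substitute known values:
  E[X_{t+1} | ...] = (0.605) * (-3) + (0.245) * (1)
                   = -1.5700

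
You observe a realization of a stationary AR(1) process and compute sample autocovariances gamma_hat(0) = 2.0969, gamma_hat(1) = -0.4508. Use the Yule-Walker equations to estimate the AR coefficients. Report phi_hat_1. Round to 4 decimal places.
\hat\phi_{1} = -0.2150

The Yule-Walker equations for an AR(p) process read, in matrix form,
  Gamma_p phi = r_p,   with   (Gamma_p)_{ij} = gamma(|i - j|),
                       (r_p)_i = gamma(i),   i,j = 1..p.
Substitute the sample gammas (Toeplitz matrix and right-hand side of size 1):
  Gamma_p = [[2.0969]]
  r_p     = [-0.4508]
With p = 1 this is the single equation gamma(0) phi_1 = gamma(1):
  phi_hat_1 = gamma(1) / gamma(0) = -0.4508 / 2.0969 = -0.2150.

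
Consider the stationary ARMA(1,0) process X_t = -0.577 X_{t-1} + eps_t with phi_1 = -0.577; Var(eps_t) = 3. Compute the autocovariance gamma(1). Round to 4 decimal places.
\gamma(1) = -2.5949

Multiply the model equation by X_{t-k} and take expectations. With theta_0 = psi_0 = 1 and psi_j the MA(infinity) weights, this gives
  gamma(k) - sum_i phi_i gamma(k-i) = c_k,
  c_k = sigma^2 * sum_{j=k..q} theta_j psi_{j-k}   (c_k = 0 for k > q),
using gamma(-m) = gamma(m).
Pure AR (q = 0): c_0 = sigma^2 = 3, c_k = 0 for k >= 1.
Equations for k = 0 and k = 1 (AR order 1):
  gamma(0) = phi_1 gamma(1) + c_0
  gamma(1) = phi_1 gamma(0) + c_1
Substituting the second into the first: gamma(0) (1 - phi_1^2) = c_0 + phi_1 c_1, so
  gamma(0) = c_0 / (1 - phi_1^2) = 3 / (1 - (-0.577)^2) = 3 / 0.667071 = 4.497272.
  gamma(1) = phi_1 gamma(0) = (-0.577)(4.497272) = -2.594926.
Therefore gamma(1) = -2.5949 (to 4 decimal places).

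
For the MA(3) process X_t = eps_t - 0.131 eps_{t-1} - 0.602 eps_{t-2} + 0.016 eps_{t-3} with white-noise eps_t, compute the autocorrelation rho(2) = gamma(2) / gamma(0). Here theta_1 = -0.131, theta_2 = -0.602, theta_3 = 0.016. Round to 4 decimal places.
\rho(2) = -0.4378

For an MA(q) process with theta_0 = 1, the autocovariance is
  gamma(k) = sigma^2 * sum_{i=0..q-k} theta_i * theta_{i+k},
and rho(k) = gamma(k) / gamma(0). Sigma^2 cancels.
  numerator   = (1)*(-0.602) + (-0.131)*(0.016) = -0.604096.
  denominator = (1)^2 + (-0.131)^2 + (-0.602)^2 + (0.016)^2 = 1.379821.
  rho(2) = -0.604096 / 1.379821 = -0.4378.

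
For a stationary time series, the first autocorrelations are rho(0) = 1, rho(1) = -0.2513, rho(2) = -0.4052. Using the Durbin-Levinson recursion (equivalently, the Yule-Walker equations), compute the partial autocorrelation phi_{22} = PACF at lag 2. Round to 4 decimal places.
\phi_{22} = -0.4999

The PACF at lag k is phi_{kk}, the last component of the solution
to the Yule-Walker system G_k phi = r_k where
  (G_k)_{ij} = rho(|i - j|), (r_k)_i = rho(i), i,j = 1..k.
Equivalently, Durbin-Levinson gives phi_{kk} iteratively:
  phi_{11} = rho(1)
  phi_{kk} = [rho(k) - sum_{j=1..k-1} phi_{k-1,j} rho(k-j)]
            / [1 - sum_{j=1..k-1} phi_{k-1,j} rho(j)],
  phi_{k,j} = phi_{k-1,j} - phi_{kk} phi_{k-1,k-j},  j = 1..k-1.
Step k = 1:
  phi_11 = rho(1) = -0.2513.
Step k = 2:
  phi_22 = [rho(2) - phi_11 rho(1)] / [1 - phi_11 rho(1)] = [-0.4052 - (-0.2513)(-0.2513)] / [1 - (-0.2513)(-0.2513)]
         = -0.46835169 / 0.93684831 = -0.4999.
Therefore phi_{22} = -0.4999.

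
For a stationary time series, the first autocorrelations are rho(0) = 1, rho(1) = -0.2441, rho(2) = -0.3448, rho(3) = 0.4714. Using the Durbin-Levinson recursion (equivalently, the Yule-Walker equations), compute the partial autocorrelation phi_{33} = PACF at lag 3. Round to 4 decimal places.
\phi_{33} = 0.3210

The PACF at lag k is phi_{kk}, the last component of the solution
to the Yule-Walker system G_k phi = r_k where
  (G_k)_{ij} = rho(|i - j|), (r_k)_i = rho(i), i,j = 1..k.
Equivalently, Durbin-Levinson gives phi_{kk} iteratively:
  phi_{11} = rho(1)
  phi_{kk} = [rho(k) - sum_{j=1..k-1} phi_{k-1,j} rho(k-j)]
            / [1 - sum_{j=1..k-1} phi_{k-1,j} rho(j)],
  phi_{k,j} = phi_{k-1,j} - phi_{kk} phi_{k-1,k-j},  j = 1..k-1.
Step k = 1:
  phi_11 = rho(1) = -0.2441.
Step k = 2:
  phi_22 = [rho(2) - phi_11 rho(1)] / [1 - phi_11 rho(1)] = [-0.3448 - (-0.2441)(-0.2441)] / [1 - (-0.2441)(-0.2441)]
         = -0.40438481 / 0.94041519 = -0.430007.
  Update: phi_21 = phi_11 - phi_22 phi_11 = -0.2441 - (-0.430007)(-0.2441) = -0.349065.
Step k = 3:
  phi_33 = [rho(3) - phi_21 rho(2) - phi_22 rho(1)] / [1 - phi_21 rho(1) - phi_22 rho(2)]
    numerator   = 0.4714 - (-0.349065)(-0.3448) - (-0.430007)(-0.2441) = 0.24607789
    denominator = 1 - (-0.349065)(-0.2441) - (-0.430007)(-0.3448) = 0.76652702
  phi_33 = 0.24607789 / 0.76652702 = 0.321.
Therefore phi_{33} = 0.3210.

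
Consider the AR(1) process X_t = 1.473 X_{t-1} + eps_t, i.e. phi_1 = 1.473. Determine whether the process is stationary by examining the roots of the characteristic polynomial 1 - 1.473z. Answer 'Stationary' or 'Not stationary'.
\text{Not stationary}

The AR(p) characteristic polynomial is P(z) = 1 - 1.473z.
Stationarity requires all roots to lie outside the unit circle, i.e. |z| > 1 for every root.
This is linear in z: 1 + (-1.473) z = 0  =>  z = -1/(-1.473) = 0.678887,  |z| = 0.678887.
Moduli of all roots: 0.6789.
All moduli strictly greater than 1? No.
Verdict: Not stationary.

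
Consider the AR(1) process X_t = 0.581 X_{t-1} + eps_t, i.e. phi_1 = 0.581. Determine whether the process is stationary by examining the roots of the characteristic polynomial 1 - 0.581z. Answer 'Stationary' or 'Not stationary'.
\text{Stationary}

The AR(p) characteristic polynomial is P(z) = 1 - 0.581z.
Stationarity requires all roots to lie outside the unit circle, i.e. |z| > 1 for every root.
This is linear in z: 1 + (-0.581) z = 0  =>  z = -1/(-0.581) = 1.72117,  |z| = 1.72117.
Moduli of all roots: 1.7212.
All moduli strictly greater than 1? Yes.
Verdict: Stationary.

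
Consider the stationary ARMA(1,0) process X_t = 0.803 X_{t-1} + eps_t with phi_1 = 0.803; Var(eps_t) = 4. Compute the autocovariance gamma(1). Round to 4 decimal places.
\gamma(1) = 9.0430

Multiply the model equation by X_{t-k} and take expectations. With theta_0 = psi_0 = 1 and psi_j the MA(infinity) weights, this gives
  gamma(k) - sum_i phi_i gamma(k-i) = c_k,
  c_k = sigma^2 * sum_{j=k..q} theta_j psi_{j-k}   (c_k = 0 for k > q),
using gamma(-m) = gamma(m).
Pure AR (q = 0): c_0 = sigma^2 = 4, c_k = 0 for k >= 1.
Equations for k = 0 and k = 1 (AR order 1):
  gamma(0) = phi_1 gamma(1) + c_0
  gamma(1) = phi_1 gamma(0) + c_1
Substituting the second into the first: gamma(0) (1 - phi_1^2) = c_0 + phi_1 c_1, so
  gamma(0) = c_0 / (1 - phi_1^2) = 4 / (1 - (0.803)^2) = 4 / 0.355191 = 11.261547.
  gamma(1) = phi_1 gamma(0) = (0.803)(11.261547) = 9.043022.
Therefore gamma(1) = 9.0430 (to 4 decimal places).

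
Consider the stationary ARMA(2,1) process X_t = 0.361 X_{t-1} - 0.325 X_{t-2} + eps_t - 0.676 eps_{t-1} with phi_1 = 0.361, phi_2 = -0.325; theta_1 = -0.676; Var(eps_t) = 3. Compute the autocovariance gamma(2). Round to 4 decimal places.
\gamma(2) = -1.4465

Multiply the model equation by X_{t-k} and take expectations. With theta_0 = psi_0 = 1 and psi_j the MA(infinity) weights, this gives
  gamma(k) - sum_i phi_i gamma(k-i) = c_k,
  c_k = sigma^2 * sum_{j=k..q} theta_j psi_{j-k}   (c_k = 0 for k > q),
using gamma(-m) = gamma(m).
psi-weights needed (psi_j = theta_j + sum_i phi_i psi_{j-i}):
  psi_1 = theta_1 + phi_1 = -0.676 + (0.361) = -0.315
Right-hand sides:
  c_0 = sigma^2 (1 + theta_1 psi_1) = 3 * (1 + (-0.676)(-0.315)) = 3 * 1.21294 = 3.63882
  c_1 = sigma^2 theta_1 = 3 * (-0.676) = -2.028
  c_2 = 0
Equations for k = 0, 1, 2 (AR order 2, c_2 = 0):
  (E0) gamma(0) = phi_1 gamma(1) + phi_2 gamma(2) + c_0
  (E1) gamma(1) = phi_1 gamma(0) + phi_2 gamma(1) + c_1
  (E2) gamma(2) = phi_1 gamma(1) + phi_2 gamma(0)
From (E1): gamma(1) = A gamma(0) + B with
  A = phi_1 / (1 - phi_2) = 0.361 / 1.325 = 0.272453,   B = c_1 / (1 - phi_2) = -2.028 / 1.325 = -1.530566.
Insert (E2) into (E0): gamma(0) (1 - phi_2^2) = phi_1 (1 + phi_2) gamma(1) + c_0.
  phi_1 (1 + phi_2) = (0.361)(0.675) = 0.243675,   1 - phi_2^2 = 0.894375.
Replace gamma(1) by A gamma(0) + B and collect gamma(0):
  gamma(0) [0.894375 - (0.243675)(0.272453)] = (0.243675)(-1.530566) + 3.63882
  gamma(0) * 0.827985 = 3.265859
  gamma(0) = 3.265859 / 0.827985 = 3.944346.
  gamma(1) = A gamma(0) + B = (0.272453)(3.944346) + (-1.530566) = -0.455918.
  gamma(2) = phi_1 gamma(1) + phi_2 gamma(0) = (0.361)(-0.455918) + (-0.325)(3.944346) = -1.446499.
Therefore gamma(2) = -1.4465 (to 4 decimal places).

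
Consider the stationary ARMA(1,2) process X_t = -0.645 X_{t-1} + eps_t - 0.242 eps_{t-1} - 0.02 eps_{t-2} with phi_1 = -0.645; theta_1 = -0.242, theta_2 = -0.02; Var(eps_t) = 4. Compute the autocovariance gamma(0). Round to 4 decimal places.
\gamma(0) = 9.2350

Multiply the model equation by X_{t-k} and take expectations. With theta_0 = psi_0 = 1 and psi_j the MA(infinity) weights, this gives
  gamma(k) - sum_i phi_i gamma(k-i) = c_k,
  c_k = sigma^2 * sum_{j=k..q} theta_j psi_{j-k}   (c_k = 0 for k > q),
using gamma(-m) = gamma(m).
psi-weights needed (psi_j = theta_j + sum_i phi_i psi_{j-i}):
  psi_1 = theta_1 + phi_1 = -0.242 + (-0.645) = -0.887
  psi_2 = theta_2 + phi_1 psi_1 = -0.02 + (-0.645)(-0.887) = 0.552115
Right-hand sides:
  c_0 = sigma^2 (1 + theta_1 psi_1 + theta_2 psi_2) = 4 * (1 + (-0.242)(-0.887) + (-0.02)(0.552115)) = 4 * 1.203612 = 4.814447
  c_1 = sigma^2 (theta_1 + theta_2 psi_1) = 4 * (-0.242 + (-0.02)(-0.887)) = -0.89704
  c_2 = sigma^2 theta_2 = 4 * (-0.02) = -0.08
Equations for k = 0 and k = 1 (AR order 1):
  gamma(0) = phi_1 gamma(1) + c_0
  gamma(1) = phi_1 gamma(0) + c_1
Substituting the second into the first: gamma(0) (1 - phi_1^2) = c_0 + phi_1 c_1, so
  gamma(0) = (c_0 + phi_1 c_1) / (1 - phi_1^2) = (4.814447 + (-0.645)(-0.89704)) / (1 - (-0.645)^2) = 5.393038 / 0.583975 = 9.235049.
Therefore gamma(0) = 9.2350 (to 4 decimal places).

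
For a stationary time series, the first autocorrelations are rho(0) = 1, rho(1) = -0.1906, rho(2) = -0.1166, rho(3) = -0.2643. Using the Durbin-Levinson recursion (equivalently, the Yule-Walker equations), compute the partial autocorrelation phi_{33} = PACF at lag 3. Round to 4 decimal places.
\phi_{33} = -0.3410

The PACF at lag k is phi_{kk}, the last component of the solution
to the Yule-Walker system G_k phi = r_k where
  (G_k)_{ij} = rho(|i - j|), (r_k)_i = rho(i), i,j = 1..k.
Equivalently, Durbin-Levinson gives phi_{kk} iteratively:
  phi_{11} = rho(1)
  phi_{kk} = [rho(k) - sum_{j=1..k-1} phi_{k-1,j} rho(k-j)]
            / [1 - sum_{j=1..k-1} phi_{k-1,j} rho(j)],
  phi_{k,j} = phi_{k-1,j} - phi_{kk} phi_{k-1,k-j},  j = 1..k-1.
Step k = 1:
  phi_11 = rho(1) = -0.1906.
Step k = 2:
  phi_22 = [rho(2) - phi_11 rho(1)] / [1 - phi_11 rho(1)] = [-0.1166 - (-0.1906)(-0.1906)] / [1 - (-0.1906)(-0.1906)]
         = -0.15292836 / 0.96367164 = -0.158693.
  Update: phi_21 = phi_11 - phi_22 phi_11 = -0.1906 - (-0.158693)(-0.1906) = -0.220847.
Step k = 3:
  phi_33 = [rho(3) - phi_21 rho(2) - phi_22 rho(1)] / [1 - phi_21 rho(1) - phi_22 rho(2)]
    numerator   = -0.2643 - (-0.220847)(-0.1166) - (-0.158693)(-0.1906) = -0.32029772
    denominator = 1 - (-0.220847)(-0.1906) - (-0.158693)(-0.1166) = 0.93940291
  phi_33 = -0.32029772 / 0.93940291 = -0.341.
Therefore phi_{33} = -0.3410.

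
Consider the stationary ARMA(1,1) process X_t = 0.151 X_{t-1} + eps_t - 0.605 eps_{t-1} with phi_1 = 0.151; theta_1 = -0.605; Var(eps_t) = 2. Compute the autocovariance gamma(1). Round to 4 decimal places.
\gamma(1) = -0.8443

Multiply the model equation by X_{t-k} and take expectations. With theta_0 = psi_0 = 1 and psi_j the MA(infinity) weights, this gives
  gamma(k) - sum_i phi_i gamma(k-i) = c_k,
  c_k = sigma^2 * sum_{j=k..q} theta_j psi_{j-k}   (c_k = 0 for k > q),
using gamma(-m) = gamma(m).
psi-weights needed (psi_j = theta_j + sum_i phi_i psi_{j-i}):
  psi_1 = theta_1 + phi_1 = -0.605 + (0.151) = -0.454
Right-hand sides:
  c_0 = sigma^2 (1 + theta_1 psi_1) = 2 * (1 + (-0.605)(-0.454)) = 2 * 1.27467 = 2.54934
  c_1 = sigma^2 theta_1 = 2 * (-0.605) = -1.21
  c_2 = 0
Equations for k = 0 and k = 1 (AR order 1):
  gamma(0) = phi_1 gamma(1) + c_0
  gamma(1) = phi_1 gamma(0) + c_1
Substituting the second into the first: gamma(0) (1 - phi_1^2) = c_0 + phi_1 c_1, so
  gamma(0) = (c_0 + phi_1 c_1) / (1 - phi_1^2) = (2.54934 + (0.151)(-1.21)) / (1 - (0.151)^2) = 2.36663 / 0.977199 = 2.421851.
  gamma(1) = phi_1 gamma(0) + c_1 = (0.151)(2.421851) + (-1.21) = -0.844301.
Therefore gamma(1) = -0.8443 (to 4 decimal places).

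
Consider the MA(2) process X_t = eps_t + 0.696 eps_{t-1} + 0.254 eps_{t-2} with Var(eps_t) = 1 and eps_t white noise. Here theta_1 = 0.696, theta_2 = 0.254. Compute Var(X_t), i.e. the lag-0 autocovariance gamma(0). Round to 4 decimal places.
\gamma(0) = 1.5489

For an MA(q) process X_t = eps_t + sum_i theta_i eps_{t-i} with
Var(eps_t) = sigma^2, the variance is
  gamma(0) = sigma^2 * (1 + sum_i theta_i^2).
  sum_i theta_i^2 = (0.696)^2 + (0.254)^2 = 0.484416 + 0.064516 = 0.548932.
  gamma(0) = 1 * (1 + 0.548932) = 1 * 1.548932 = 1.548932, which rounds to 1.5489.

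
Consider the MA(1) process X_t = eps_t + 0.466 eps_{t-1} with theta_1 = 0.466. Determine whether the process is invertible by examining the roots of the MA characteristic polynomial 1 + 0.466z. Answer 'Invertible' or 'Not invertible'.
\text{Invertible}

The MA(q) characteristic polynomial is P(z) = 1 + 0.466z.
Invertibility requires all roots to lie outside the unit circle, i.e. |z| > 1 for every root.
This is linear in z: 1 + (0.466) z = 0  =>  z = -1/(0.466) = -2.145923,  |z| = 2.145923.
Moduli of all roots: 2.1459.
All moduli strictly greater than 1? Yes.
Verdict: Invertible.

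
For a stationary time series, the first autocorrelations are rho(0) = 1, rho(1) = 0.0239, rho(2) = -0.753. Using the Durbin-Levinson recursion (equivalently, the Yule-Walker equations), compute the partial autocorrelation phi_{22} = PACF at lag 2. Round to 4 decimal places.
\phi_{22} = -0.7540

The PACF at lag k is phi_{kk}, the last component of the solution
to the Yule-Walker system G_k phi = r_k where
  (G_k)_{ij} = rho(|i - j|), (r_k)_i = rho(i), i,j = 1..k.
Equivalently, Durbin-Levinson gives phi_{kk} iteratively:
  phi_{11} = rho(1)
  phi_{kk} = [rho(k) - sum_{j=1..k-1} phi_{k-1,j} rho(k-j)]
            / [1 - sum_{j=1..k-1} phi_{k-1,j} rho(j)],
  phi_{k,j} = phi_{k-1,j} - phi_{kk} phi_{k-1,k-j},  j = 1..k-1.
Step k = 1:
  phi_11 = rho(1) = 0.0239.
Step k = 2:
  phi_22 = [rho(2) - phi_11 rho(1)] / [1 - phi_11 rho(1)] = [-0.753 - (0.0239)(0.0239)] / [1 - (0.0239)(0.0239)]
         = -0.75357121 / 0.99942879 = -0.754.
Therefore phi_{22} = -0.7540.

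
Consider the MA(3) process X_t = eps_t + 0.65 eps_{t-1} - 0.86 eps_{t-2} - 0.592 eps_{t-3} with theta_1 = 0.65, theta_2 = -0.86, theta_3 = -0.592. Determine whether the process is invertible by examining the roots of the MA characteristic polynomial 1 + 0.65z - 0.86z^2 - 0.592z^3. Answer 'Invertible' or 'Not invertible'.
\text{Invertible}

The MA(q) characteristic polynomial is P(z) = 1 + 0.65z - 0.86z^2 - 0.592z^3.
Invertibility requires all roots to lie outside the unit circle, i.e. |z| > 1 for every root.
Degree 3: look for a simple real root z0 first, then factor out (1 - z/z0) and solve the remaining quadratic.
Testing z0 = -1.25: P(-1.25) = 1 + (0.65)(-1.25) + (-0.86)(-1.25)^2 + (-0.592)(-1.25)^3
  = 1 + (-0.8125) + (-1.34375) + (1.15625) = 0.  So z_0 = -1.25 is a root, |z_0| = 1.25.
Divide out the factor (1 + 0.8 z) = (1 - z/z0) (since 1/z0 = -0.8):
  P(z) = (1 + 0.8 z)(1 + (-0.15) z + (-0.74) z^2)
  [check: z-coef -0.15 - (-0.8) = 0.65; z^2-coef -0.74 - (-0.8)(-0.15) = -0.86; z^3-coef -(-0.8)(-0.74) = -0.592.]
Remaining roots from the quadratic factor 1 + (-0.15) z + (-0.74) z^2:
  Set 1 + (-0.15) z + (-0.74) z^2 = 0, i.e. a z^2 + b z + c = 0 with a = -0.74, b = -0.15, c = 1.
  Discriminant D = b^2 - 4ac = (-0.15)^2 - 4*(-0.74)*1 = 0.0225 - (-2.96) = 2.9825.
  D >= 0, so the roots are real: z = (-b +/- sqrt(D)) / (2a) = (0.15 +/- 1.726992) / (-1.48).
    z_1 = (0.15 + 1.726992) / (-1.48) = -1.2682,   |z_1| = 1.2682.
    z_2 = (0.15 - 1.726992) / (-1.48) = 1.0655,   |z_2| = 1.0655.
Moduli of all roots: 1.2500, 1.2682, 1.0655.
All moduli strictly greater than 1? Yes.
Verdict: Invertible.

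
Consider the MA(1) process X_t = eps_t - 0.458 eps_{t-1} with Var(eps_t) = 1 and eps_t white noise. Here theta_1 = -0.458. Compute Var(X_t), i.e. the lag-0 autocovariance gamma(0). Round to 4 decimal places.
\gamma(0) = 1.2098

For an MA(q) process X_t = eps_t + sum_i theta_i eps_{t-i} with
Var(eps_t) = sigma^2, the variance is
  gamma(0) = sigma^2 * (1 + sum_i theta_i^2).
  sum_i theta_i^2 = (-0.458)^2 = 0.209764.
  gamma(0) = 1 * (1 + 0.209764) = 1 * 1.209764 = 1.209764, which rounds to 1.2098.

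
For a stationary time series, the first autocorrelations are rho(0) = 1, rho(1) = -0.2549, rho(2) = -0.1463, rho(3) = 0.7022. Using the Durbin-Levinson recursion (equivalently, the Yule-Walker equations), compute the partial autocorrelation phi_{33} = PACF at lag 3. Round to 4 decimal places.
\phi_{33} = 0.6750

The PACF at lag k is phi_{kk}, the last component of the solution
to the Yule-Walker system G_k phi = r_k where
  (G_k)_{ij} = rho(|i - j|), (r_k)_i = rho(i), i,j = 1..k.
Equivalently, Durbin-Levinson gives phi_{kk} iteratively:
  phi_{11} = rho(1)
  phi_{kk} = [rho(k) - sum_{j=1..k-1} phi_{k-1,j} rho(k-j)]
            / [1 - sum_{j=1..k-1} phi_{k-1,j} rho(j)],
  phi_{k,j} = phi_{k-1,j} - phi_{kk} phi_{k-1,k-j},  j = 1..k-1.
Step k = 1:
  phi_11 = rho(1) = -0.2549.
Step k = 2:
  phi_22 = [rho(2) - phi_11 rho(1)] / [1 - phi_11 rho(1)] = [-0.1463 - (-0.2549)(-0.2549)] / [1 - (-0.2549)(-0.2549)]
         = -0.21127401 / 0.93502599 = -0.225955.
  Update: phi_21 = phi_11 - phi_22 phi_11 = -0.2549 - (-0.225955)(-0.2549) = -0.312496.
Step k = 3:
  phi_33 = [rho(3) - phi_21 rho(2) - phi_22 rho(1)] / [1 - phi_21 rho(1) - phi_22 rho(2)]
    numerator   = 0.7022 - (-0.312496)(-0.1463) - (-0.225955)(-0.2549) = 0.59888585
    denominator = 1 - (-0.312496)(-0.2549) - (-0.225955)(-0.1463) = 0.88728752
  phi_33 = 0.59888585 / 0.88728752 = 0.675.
Therefore phi_{33} = 0.6750.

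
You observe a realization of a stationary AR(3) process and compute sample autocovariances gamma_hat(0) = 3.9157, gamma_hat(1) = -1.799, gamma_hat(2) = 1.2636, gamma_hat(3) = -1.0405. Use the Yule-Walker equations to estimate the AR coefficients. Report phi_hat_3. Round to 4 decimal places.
\hat\phi_{3} = -0.0950

The Yule-Walker equations for an AR(p) process read, in matrix form,
  Gamma_p phi = r_p,   with   (Gamma_p)_{ij} = gamma(|i - j|),
                       (r_p)_i = gamma(i),   i,j = 1..p.
Substitute the sample gammas (Toeplitz matrix and right-hand side of size 3):
  Gamma_p = [[3.9157, -1.799, 1.2636], [-1.799, 3.9157, -1.799], [1.2636, -1.799, 3.9157]]
  r_p     = [-1.799, 1.2636, -1.0405]
Written out (R1..R3):
  (R1) 3.9157 phi_1 - 1.799 phi_2 + 1.2636 phi_3 = -1.799
  (R2) -1.799 phi_1 + 3.9157 phi_2 - 1.799 phi_3 = 1.2636
  (R3) 1.2636 phi_1 - 1.799 phi_2 + 3.9157 phi_3 = -1.0405
Gaussian elimination:
  R2 <- R2 - (-1.799/3.9157) R1 = R2 - (-0.459433) R1:  3.089181 phi_2 - 1.218461 phi_3 = 0.437081
  R3 <- R3 - (1.2636/3.9157) R1 = R3 - (0.322701) R1:  -1.218461 phi_2 + 3.507935 phi_3 = -0.459961
  R3 <- R3 - (-1.218461/3.089181) R2 = R3 - (-0.394429) R2:  3.027339 phi_3 = -0.287564
Back-substitution:
  phi_hat_3 = -0.287564 / 3.027339 = -0.094989
  phi_hat_2 = (0.437081 - (-1.218461)(-0.094989)) / 3.089181 = 0.104021
  phi_hat_1 = (-1.799 - (-1.799)(0.104021) - (1.2636)(-0.094989)) / 3.9157 = -0.380989
So phi_hat = [-0.3810, 0.1040, -0.0950].
Therefore phi_hat_3 = -0.0950.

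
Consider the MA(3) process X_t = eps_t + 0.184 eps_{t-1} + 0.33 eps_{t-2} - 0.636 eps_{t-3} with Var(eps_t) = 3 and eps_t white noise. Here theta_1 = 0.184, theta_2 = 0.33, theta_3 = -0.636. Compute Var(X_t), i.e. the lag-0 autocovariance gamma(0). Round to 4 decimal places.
\gamma(0) = 4.6418

For an MA(q) process X_t = eps_t + sum_i theta_i eps_{t-i} with
Var(eps_t) = sigma^2, the variance is
  gamma(0) = sigma^2 * (1 + sum_i theta_i^2).
  sum_i theta_i^2 = (0.184)^2 + (0.33)^2 + (-0.636)^2 = 0.033856 + 0.1089 + 0.404496 = 0.547252.
  gamma(0) = 3 * (1 + 0.547252) = 3 * 1.547252 = 4.641756, which rounds to 4.6418.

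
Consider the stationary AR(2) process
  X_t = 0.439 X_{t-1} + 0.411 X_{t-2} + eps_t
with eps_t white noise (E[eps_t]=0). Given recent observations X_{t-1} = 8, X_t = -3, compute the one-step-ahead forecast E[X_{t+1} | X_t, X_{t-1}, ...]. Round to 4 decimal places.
E[X_{t+1} \mid \mathcal F_t] = 1.9710

For an AR(p) model X_t = c + sum_i phi_i X_{t-i} + eps_t, the
one-step-ahead conditional mean is
  E[X_{t+1} | X_t, ...] = c + sum_i phi_i X_{t+1-i}.
Substitute known values:
  E[X_{t+1} | ...] = (0.439) * (-3) + (0.411) * (8)
                   = 1.9710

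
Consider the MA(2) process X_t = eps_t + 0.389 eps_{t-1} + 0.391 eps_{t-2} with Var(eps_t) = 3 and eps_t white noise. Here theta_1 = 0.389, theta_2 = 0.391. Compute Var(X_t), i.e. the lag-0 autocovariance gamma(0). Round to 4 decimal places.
\gamma(0) = 3.9126

For an MA(q) process X_t = eps_t + sum_i theta_i eps_{t-i} with
Var(eps_t) = sigma^2, the variance is
  gamma(0) = sigma^2 * (1 + sum_i theta_i^2).
  sum_i theta_i^2 = (0.389)^2 + (0.391)^2 = 0.151321 + 0.152881 = 0.304202.
  gamma(0) = 3 * (1 + 0.304202) = 3 * 1.304202 = 3.912606, which rounds to 3.9126.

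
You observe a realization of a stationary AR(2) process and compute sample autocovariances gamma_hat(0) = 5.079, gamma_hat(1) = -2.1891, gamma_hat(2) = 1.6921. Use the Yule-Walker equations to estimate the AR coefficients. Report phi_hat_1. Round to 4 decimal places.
\hat\phi_{1} = -0.3530

The Yule-Walker equations for an AR(p) process read, in matrix form,
  Gamma_p phi = r_p,   with   (Gamma_p)_{ij} = gamma(|i - j|),
                       (r_p)_i = gamma(i),   i,j = 1..p.
Substitute the sample gammas (Toeplitz matrix and right-hand side of size 2):
  Gamma_p = [[5.079, -2.1891], [-2.1891, 5.079]]
  r_p     = [-2.1891, 1.6921]
Written out:
  5.079 phi_1 - 2.1891 phi_2 = -2.1891
  -2.1891 phi_1 + 5.079 phi_2 = 1.6921
Solve by Cramer's rule:
  det = gamma(0)^2 - gamma(1)^2 = (5.079)^2 - (-2.1891)^2 = 25.796241 - 4.79215881 = 21.00408219
  phi_hat_1 = [gamma(1) gamma(0) - gamma(1) gamma(2)] / det = [(-2.1891)(5.079) - (-2.1891)(1.6921)] / 21.00408219 = -7.41426279 / 21.00408219 = -0.353
  phi_hat_2 = [gamma(0) gamma(2) - gamma(1)^2] / det = [(5.079)(1.6921) - (-2.1891)^2] / 21.00408219 = 3.80201709 / 21.00408219 = 0.181
So phi_hat = [-0.3530, 0.1810].
Therefore phi_hat_1 = -0.3530.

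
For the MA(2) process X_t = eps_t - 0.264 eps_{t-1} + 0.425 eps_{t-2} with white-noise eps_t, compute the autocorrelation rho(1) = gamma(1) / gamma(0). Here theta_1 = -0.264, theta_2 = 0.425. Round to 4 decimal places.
\rho(1) = -0.3009

For an MA(q) process with theta_0 = 1, the autocovariance is
  gamma(k) = sigma^2 * sum_{i=0..q-k} theta_i * theta_{i+k},
and rho(k) = gamma(k) / gamma(0). Sigma^2 cancels.
  numerator   = (1)*(-0.264) + (-0.264)*(0.425) = -0.3762.
  denominator = (1)^2 + (-0.264)^2 + (0.425)^2 = 1.250321.
  rho(1) = -0.3762 / 1.250321 = -0.3009.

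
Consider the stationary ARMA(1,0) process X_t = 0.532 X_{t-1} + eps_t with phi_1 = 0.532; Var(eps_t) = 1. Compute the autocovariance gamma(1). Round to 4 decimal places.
\gamma(1) = 0.7420

Multiply the model equation by X_{t-k} and take expectations. With theta_0 = psi_0 = 1 and psi_j the MA(infinity) weights, this gives
  gamma(k) - sum_i phi_i gamma(k-i) = c_k,
  c_k = sigma^2 * sum_{j=k..q} theta_j psi_{j-k}   (c_k = 0 for k > q),
using gamma(-m) = gamma(m).
Pure AR (q = 0): c_0 = sigma^2 = 1, c_k = 0 for k >= 1.
Equations for k = 0 and k = 1 (AR order 1):
  gamma(0) = phi_1 gamma(1) + c_0
  gamma(1) = phi_1 gamma(0) + c_1
Substituting the second into the first: gamma(0) (1 - phi_1^2) = c_0 + phi_1 c_1, so
  gamma(0) = c_0 / (1 - phi_1^2) = 1 / (1 - (0.532)^2) = 1 / 0.716976 = 1.394747.
  gamma(1) = phi_1 gamma(0) = (0.532)(1.394747) = 0.742005.
Therefore gamma(1) = 0.7420 (to 4 decimal places).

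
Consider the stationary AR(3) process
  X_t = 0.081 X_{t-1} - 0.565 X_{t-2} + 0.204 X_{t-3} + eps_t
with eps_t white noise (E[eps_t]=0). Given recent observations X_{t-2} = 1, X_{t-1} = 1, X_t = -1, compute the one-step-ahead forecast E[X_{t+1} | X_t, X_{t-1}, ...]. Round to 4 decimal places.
E[X_{t+1} \mid \mathcal F_t] = -0.4420

For an AR(p) model X_t = c + sum_i phi_i X_{t-i} + eps_t, the
one-step-ahead conditional mean is
  E[X_{t+1} | X_t, ...] = c + sum_i phi_i X_{t+1-i}.
Substitute known values:
  E[X_{t+1} | ...] = (0.081) * (-1) + (-0.565) * (1) + (0.204) * (1)
                   = -0.4420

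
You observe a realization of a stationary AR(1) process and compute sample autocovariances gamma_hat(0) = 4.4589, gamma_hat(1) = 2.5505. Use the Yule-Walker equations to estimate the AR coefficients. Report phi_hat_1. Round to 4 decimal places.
\hat\phi_{1} = 0.5720

The Yule-Walker equations for an AR(p) process read, in matrix form,
  Gamma_p phi = r_p,   with   (Gamma_p)_{ij} = gamma(|i - j|),
                       (r_p)_i = gamma(i),   i,j = 1..p.
Substitute the sample gammas (Toeplitz matrix and right-hand side of size 1):
  Gamma_p = [[4.4589]]
  r_p     = [2.5505]
With p = 1 this is the single equation gamma(0) phi_1 = gamma(1):
  phi_hat_1 = gamma(1) / gamma(0) = 2.5505 / 4.4589 = 0.5720.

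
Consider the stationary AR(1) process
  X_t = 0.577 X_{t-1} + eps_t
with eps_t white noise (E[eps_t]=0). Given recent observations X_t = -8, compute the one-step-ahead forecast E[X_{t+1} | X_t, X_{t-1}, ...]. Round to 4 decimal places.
E[X_{t+1} \mid \mathcal F_t] = -4.6160

For an AR(p) model X_t = c + sum_i phi_i X_{t-i} + eps_t, the
one-step-ahead conditional mean is
  E[X_{t+1} | X_t, ...] = c + sum_i phi_i X_{t+1-i}.
Substitute known values:
  E[X_{t+1} | ...] = (0.577) * (-8)
                   = -4.6160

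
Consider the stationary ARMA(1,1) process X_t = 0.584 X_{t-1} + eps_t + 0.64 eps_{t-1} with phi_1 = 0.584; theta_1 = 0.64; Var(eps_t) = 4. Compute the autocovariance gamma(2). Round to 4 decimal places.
\gamma(2) = 5.9610

Multiply the model equation by X_{t-k} and take expectations. With theta_0 = psi_0 = 1 and psi_j the MA(infinity) weights, this gives
  gamma(k) - sum_i phi_i gamma(k-i) = c_k,
  c_k = sigma^2 * sum_{j=k..q} theta_j psi_{j-k}   (c_k = 0 for k > q),
using gamma(-m) = gamma(m).
psi-weights needed (psi_j = theta_j + sum_i phi_i psi_{j-i}):
  psi_1 = theta_1 + phi_1 = 0.64 + (0.584) = 1.224
Right-hand sides:
  c_0 = sigma^2 (1 + theta_1 psi_1) = 4 * (1 + (0.64)(1.224)) = 4 * 1.78336 = 7.13344
  c_1 = sigma^2 theta_1 = 4 * (0.64) = 2.56
  c_2 = 0
Equations for k = 0 and k = 1 (AR order 1):
  gamma(0) = phi_1 gamma(1) + c_0
  gamma(1) = phi_1 gamma(0) + c_1
Substituting the second into the first: gamma(0) (1 - phi_1^2) = c_0 + phi_1 c_1, so
  gamma(0) = (c_0 + phi_1 c_1) / (1 - phi_1^2) = (7.13344 + (0.584)(2.56)) / (1 - (0.584)^2) = 8.62848 / 0.658944 = 13.094406.
  gamma(1) = phi_1 gamma(0) + c_1 = (0.584)(13.094406) + (2.56) = 10.207133.
For k = 2 (> q): gamma(2) = phi_1 gamma(1) = (0.584)(10.207133) = 5.960966.
Therefore gamma(2) = 5.9610 (to 4 decimal places).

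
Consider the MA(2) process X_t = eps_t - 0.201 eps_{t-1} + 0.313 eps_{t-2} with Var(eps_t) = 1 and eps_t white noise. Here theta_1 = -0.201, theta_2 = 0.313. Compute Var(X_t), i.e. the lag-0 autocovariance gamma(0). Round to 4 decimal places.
\gamma(0) = 1.1384

For an MA(q) process X_t = eps_t + sum_i theta_i eps_{t-i} with
Var(eps_t) = sigma^2, the variance is
  gamma(0) = sigma^2 * (1 + sum_i theta_i^2).
  sum_i theta_i^2 = (-0.201)^2 + (0.313)^2 = 0.040401 + 0.097969 = 0.13837.
  gamma(0) = 1 * (1 + 0.13837) = 1 * 1.13837 = 1.13837, which rounds to 1.1384.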